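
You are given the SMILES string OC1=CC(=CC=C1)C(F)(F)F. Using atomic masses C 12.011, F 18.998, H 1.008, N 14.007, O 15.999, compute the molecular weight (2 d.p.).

162.11 g/mol

First, the molecular formula is C7H5F3O (counting implicit H from valence).
  C: 7 × 12.011 = 84.077
  F: 3 × 18.998 = 56.994
  H: 5 × 1.008 = 5.040
  O: 1 × 15.999 = 15.999
Sum: 7×12.011 + 3×18.998 + 5×1.008 + 1×15.999 = 162.110 → 162.11 g/mol.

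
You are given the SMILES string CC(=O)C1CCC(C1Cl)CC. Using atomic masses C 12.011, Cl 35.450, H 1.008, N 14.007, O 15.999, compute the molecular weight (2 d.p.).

174.67 g/mol

First, the molecular formula is C9H15ClO (counting implicit H from valence).
  C: 9 × 12.011 = 108.099
  Cl: 1 × 35.450 = 35.450
  H: 15 × 1.008 = 15.120
  O: 1 × 15.999 = 15.999
Sum: 9×12.011 + 1×35.450 + 15×1.008 + 1×15.999 = 174.668 → 174.67 g/mol.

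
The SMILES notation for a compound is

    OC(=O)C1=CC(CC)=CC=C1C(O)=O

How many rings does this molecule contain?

In SMILES, each pair of matching ring-closure digits denotes one ring-closing bond; the number of such bonds equals the number of independent rings.
Ring-closure bonds here: 1.

1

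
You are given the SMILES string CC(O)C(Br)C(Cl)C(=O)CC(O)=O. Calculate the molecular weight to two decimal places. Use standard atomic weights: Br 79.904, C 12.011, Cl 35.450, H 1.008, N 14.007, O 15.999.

273.51 g/mol

First, the molecular formula is C7H10BrClO4 (counting implicit H from valence).
  Br: 1 × 79.904 = 79.904
  C: 7 × 12.011 = 84.077
  Cl: 1 × 35.450 = 35.450
  H: 10 × 1.008 = 10.080
  O: 4 × 15.999 = 63.996
Sum: 1×79.904 + 7×12.011 + 1×35.450 + 10×1.008 + 4×15.999 = 273.507 → 273.51 g/mol.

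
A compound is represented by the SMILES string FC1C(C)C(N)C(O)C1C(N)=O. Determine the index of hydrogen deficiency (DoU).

Molecular formula: C7H13FN2O2.
DoU = (2C + 2 + N − H − X) / 2, where X is the halogen count and O/S are ignored.
    = (2·7 + 2 + 2 − 13 − 1) / 2 = 4 / 2 = 2.

2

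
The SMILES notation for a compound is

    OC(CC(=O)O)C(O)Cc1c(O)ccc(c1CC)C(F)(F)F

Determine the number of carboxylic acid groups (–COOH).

1

The carboxylic acid motif appears at heavy-atom position 4 in the SMILES.
Other groups present: 3 hydroxyl.
Carboxylic acid count: 1.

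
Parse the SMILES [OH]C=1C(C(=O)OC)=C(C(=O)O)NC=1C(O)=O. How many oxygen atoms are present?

Scan the SMILES for O atoms (remember two-letter symbols like Cl and Br are single atoms).
Oxygen count: 7.

7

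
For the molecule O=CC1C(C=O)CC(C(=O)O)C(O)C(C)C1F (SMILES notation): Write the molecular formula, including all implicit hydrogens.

C11H15FO5

Walk through each heavy atom and fill implicit hydrogens from standard valence (C 4, N 3, O 2, S 2, halogen 1):
  atom 1: O, bond orders sum to 2 (valence 2) → 0 H
  atom 2: C, bond orders sum to 3 (valence 4) → 1 H
  atom 3: C, bond orders sum to 3 (valence 4) → 1 H
  atom 4: C, bond orders sum to 3 (valence 4) → 1 H
  atom 5: C, bond orders sum to 3 (valence 4) → 1 H
  atom 6: O, bond orders sum to 2 (valence 2) → 0 H
  atom 7: C, bond orders sum to 2 (valence 4) → 2 H
  atom 8: C, bond orders sum to 3 (valence 4) → 1 H
  atom 9: C, bond orders sum to 4 (valence 4) → 0 H
  atom 10: O, bond orders sum to 2 (valence 2) → 0 H
  atom 11: O, bond orders sum to 1 (valence 2) → 1 H
  atom 12: C, bond orders sum to 3 (valence 4) → 1 H
  atom 13: O, bond orders sum to 1 (valence 2) → 1 H
  atom 14: C, bond orders sum to 3 (valence 4) → 1 H
  atom 15: C, bond orders sum to 1 (valence 4) → 3 H
  atom 16: C, bond orders sum to 3 (valence 4) → 1 H
  atom 17: F (halogen, monovalent) → 0 H
Totals → C:11, H:15, F:1, O:5.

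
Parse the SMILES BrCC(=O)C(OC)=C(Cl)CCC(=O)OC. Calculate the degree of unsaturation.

Degree of unsaturation = (number of rings) + (number of π bonds).
Ring closures in the SMILES: 0.
π bonds: 3 double bonds (each 1 DoU) → 3 DoU from unsaturation.
Total DoU = 0 + 3 = 3.

3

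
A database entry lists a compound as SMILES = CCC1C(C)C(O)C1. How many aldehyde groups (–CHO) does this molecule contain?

Scan the SMILES for the aldehyde motif — none present.
Groups that are present: 1 hydroxyl.

0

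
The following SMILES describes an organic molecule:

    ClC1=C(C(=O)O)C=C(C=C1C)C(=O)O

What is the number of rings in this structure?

In SMILES, each pair of matching ring-closure digits denotes one ring-closing bond; the number of such bonds equals the number of independent rings.
Ring-closure bonds here: 1.

1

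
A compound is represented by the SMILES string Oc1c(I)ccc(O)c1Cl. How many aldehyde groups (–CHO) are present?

0

Scan the SMILES for the aldehyde motif — none present.
Groups that are present: 2 hydroxyl.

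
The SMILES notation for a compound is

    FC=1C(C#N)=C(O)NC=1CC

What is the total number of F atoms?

Scan the SMILES for F atoms (remember two-letter symbols like Cl and Br are single atoms).
Fluorine count: 1.

1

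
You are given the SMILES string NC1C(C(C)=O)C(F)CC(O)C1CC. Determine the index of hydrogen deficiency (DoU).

2

Degree of unsaturation = (number of rings) + (number of π bonds).
Ring closures in the SMILES: 1.
π bonds: 1 double bond (each 1 DoU) → 1 DoU from unsaturation.
Total DoU = 1 + 1 = 2.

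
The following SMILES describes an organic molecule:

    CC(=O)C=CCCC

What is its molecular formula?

C7H12O

Walk through each heavy atom and fill implicit hydrogens from standard valence (C 4, N 3, O 2, S 2, halogen 1):
  atom 1: C, bond orders sum to 1 (valence 4) → 3 H
  atom 2: C, bond orders sum to 4 (valence 4) → 0 H
  atom 3: O, bond orders sum to 2 (valence 2) → 0 H
  atom 4: C, bond orders sum to 3 (valence 4) → 1 H
  atom 5: C, bond orders sum to 3 (valence 4) → 1 H
  atom 6: C, bond orders sum to 2 (valence 4) → 2 H
  atom 7: C, bond orders sum to 2 (valence 4) → 2 H
  atom 8: C, bond orders sum to 1 (valence 4) → 3 H
Totals → C:7, H:12, O:1.
In Hill order: C7H12O.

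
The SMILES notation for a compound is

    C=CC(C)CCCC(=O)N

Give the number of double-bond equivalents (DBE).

2

Molecular formula: C8H15NO.
DoU = (2C + 2 + N − H − X) / 2, where X is the halogen count and O/S are ignored.
    = (2·8 + 2 + 1 − 15 − 0) / 2 = 4 / 2 = 2.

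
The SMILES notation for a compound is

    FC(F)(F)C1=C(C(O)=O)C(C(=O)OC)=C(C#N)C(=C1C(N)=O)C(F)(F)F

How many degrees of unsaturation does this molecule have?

Degree of unsaturation = (number of rings) + (number of π bonds).
Ring closures in the SMILES: 1.
π bonds: 6 double bonds (each 1 DoU), 1 triple bond (each 2 DoU) → 8 DoU from unsaturation.
Total DoU = 1 + 8 = 9.

9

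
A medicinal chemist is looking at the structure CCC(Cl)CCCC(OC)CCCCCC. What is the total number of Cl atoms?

Scan the SMILES for Cl atoms (remember two-letter symbols like Cl and Br are single atoms).
Chlorine count: 1.

1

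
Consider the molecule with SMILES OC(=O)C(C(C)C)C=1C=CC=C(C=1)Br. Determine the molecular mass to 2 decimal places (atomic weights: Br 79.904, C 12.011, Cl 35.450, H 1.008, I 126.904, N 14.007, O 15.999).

First, the molecular formula is C11H13BrO2 (counting implicit H from valence).
  Br: 1 × 79.904 = 79.904
  C: 11 × 12.011 = 132.121
  H: 13 × 1.008 = 13.104
  O: 2 × 15.999 = 31.998
Sum: 1×79.904 + 11×12.011 + 13×1.008 + 2×15.999 = 257.127 → 257.13 g/mol.

257.13 g/mol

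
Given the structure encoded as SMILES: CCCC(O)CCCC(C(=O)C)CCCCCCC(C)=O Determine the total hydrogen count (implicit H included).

34

Walk through each heavy atom and fill implicit hydrogens from standard valence (C 4, N 3, O 2, S 2, halogen 1):
  atom 1: C, bond orders sum to 1 (valence 4) → 3 H
  atom 2: C, bond orders sum to 2 (valence 4) → 2 H
  atom 3: C, bond orders sum to 2 (valence 4) → 2 H
  atom 4: C, bond orders sum to 3 (valence 4) → 1 H
  atom 5: O, bond orders sum to 1 (valence 2) → 1 H
  atom 6: C, bond orders sum to 2 (valence 4) → 2 H
  atom 7: C, bond orders sum to 2 (valence 4) → 2 H
  atom 8: C, bond orders sum to 2 (valence 4) → 2 H
  atom 9: C, bond orders sum to 3 (valence 4) → 1 H
  atom 10: C, bond orders sum to 4 (valence 4) → 0 H
  atom 11: O, bond orders sum to 2 (valence 2) → 0 H
  atom 12: C, bond orders sum to 1 (valence 4) → 3 H
  atom 13: C, bond orders sum to 2 (valence 4) → 2 H
  atom 14: C, bond orders sum to 2 (valence 4) → 2 H
  atom 15: C, bond orders sum to 2 (valence 4) → 2 H
  atom 16: C, bond orders sum to 2 (valence 4) → 2 H
  atom 17: C, bond orders sum to 2 (valence 4) → 2 H
  atom 18: C, bond orders sum to 2 (valence 4) → 2 H
  atom 19: C, bond orders sum to 4 (valence 4) → 0 H
  atom 20: C, bond orders sum to 1 (valence 4) → 3 H
  atom 21: O, bond orders sum to 2 (valence 2) → 0 H
Total hydrogens: 34.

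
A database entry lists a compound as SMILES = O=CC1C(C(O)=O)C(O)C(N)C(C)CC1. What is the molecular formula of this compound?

Walk through each heavy atom and fill implicit hydrogens from standard valence (C 4, N 3, O 2, S 2, halogen 1):
  atom 1: O, bond orders sum to 2 (valence 2) → 0 H
  atom 2: C, bond orders sum to 3 (valence 4) → 1 H
  atom 3: C, bond orders sum to 3 (valence 4) → 1 H
  atom 4: C, bond orders sum to 3 (valence 4) → 1 H
  atom 5: C, bond orders sum to 4 (valence 4) → 0 H
  atom 6: O, bond orders sum to 1 (valence 2) → 1 H
  atom 7: O, bond orders sum to 2 (valence 2) → 0 H
  atom 8: C, bond orders sum to 3 (valence 4) → 1 H
  atom 9: O, bond orders sum to 1 (valence 2) → 1 H
  atom 10: C, bond orders sum to 3 (valence 4) → 1 H
  atom 11: N, bond orders sum to 1 (valence 3) → 2 H
  atom 12: C, bond orders sum to 3 (valence 4) → 1 H
  atom 13: C, bond orders sum to 1 (valence 4) → 3 H
  atom 14: C, bond orders sum to 2 (valence 4) → 2 H
  atom 15: C, bond orders sum to 2 (valence 4) → 2 H
Totals → C:10, H:17, N:1, O:4.
In Hill order: C10H17NO4.

C10H17NO4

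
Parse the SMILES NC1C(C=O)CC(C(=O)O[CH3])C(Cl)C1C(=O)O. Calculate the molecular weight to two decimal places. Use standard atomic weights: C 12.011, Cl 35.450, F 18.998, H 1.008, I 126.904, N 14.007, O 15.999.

263.67 g/mol

First, the molecular formula is C10H14ClNO5 (counting implicit H from valence).
  C: 10 × 12.011 = 120.110
  Cl: 1 × 35.450 = 35.450
  H: 14 × 1.008 = 14.112
  N: 1 × 14.007 = 14.007
  O: 5 × 15.999 = 79.995
Sum: 10×12.011 + 1×35.450 + 14×1.008 + 1×14.007 + 5×15.999 = 263.674 → 263.67 g/mol.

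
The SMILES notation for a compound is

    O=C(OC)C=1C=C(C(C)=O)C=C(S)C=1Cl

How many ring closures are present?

1

In SMILES, each pair of matching ring-closure digits denotes one ring-closing bond; the number of such bonds equals the number of independent rings.
Ring-closure bonds here: 1.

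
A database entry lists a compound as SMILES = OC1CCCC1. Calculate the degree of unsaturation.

Molecular formula: C5H10O.
DoU = (2C + 2 + N − H − X) / 2, where X is the halogen count and O/S are ignored.
    = (2·5 + 2 + 0 − 10 − 0) / 2 = 2 / 2 = 1.

1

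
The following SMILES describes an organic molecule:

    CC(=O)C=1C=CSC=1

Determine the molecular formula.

C6H6OS

Walk through each heavy atom and fill implicit hydrogens from standard valence (C 4, N 3, O 2, S 2, halogen 1):
  atom 1: C, bond orders sum to 1 (valence 4) → 3 H
  atom 2: C, bond orders sum to 4 (valence 4) → 0 H
  atom 3: O, bond orders sum to 2 (valence 2) → 0 H
  atom 4: C, bond orders sum to 4 (valence 4) → 0 H
  atom 5: C, bond orders sum to 3 (valence 4) → 1 H
  atom 6: C, bond orders sum to 3 (valence 4) → 1 H
  atom 7: S, bond orders sum to 2 (valence 2) → 0 H
  atom 8: C, bond orders sum to 3 (valence 4) → 1 H
Totals → C:6, H:6, O:1, S:1.
In Hill order: C6H6OS.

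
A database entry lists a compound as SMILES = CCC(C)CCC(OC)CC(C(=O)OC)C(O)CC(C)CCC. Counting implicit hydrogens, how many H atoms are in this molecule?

38

Walk through each heavy atom and fill implicit hydrogens from standard valence (C 4, N 3, O 2, S 2, halogen 1):
  atom 1: C, bond orders sum to 1 (valence 4) → 3 H
  atom 2: C, bond orders sum to 2 (valence 4) → 2 H
  atom 3: C, bond orders sum to 3 (valence 4) → 1 H
  atom 4: C, bond orders sum to 1 (valence 4) → 3 H
  atom 5: C, bond orders sum to 2 (valence 4) → 2 H
  atom 6: C, bond orders sum to 2 (valence 4) → 2 H
  atom 7: C, bond orders sum to 3 (valence 4) → 1 H
  atom 8: O, bond orders sum to 2 (valence 2) → 0 H
  atom 9: C, bond orders sum to 1 (valence 4) → 3 H
  atom 10: C, bond orders sum to 2 (valence 4) → 2 H
  atom 11: C, bond orders sum to 3 (valence 4) → 1 H
  atom 12: C, bond orders sum to 4 (valence 4) → 0 H
  atom 13: O, bond orders sum to 2 (valence 2) → 0 H
  atom 14: O, bond orders sum to 2 (valence 2) → 0 H
  atom 15: C, bond orders sum to 1 (valence 4) → 3 H
  atom 16: C, bond orders sum to 3 (valence 4) → 1 H
  atom 17: O, bond orders sum to 1 (valence 2) → 1 H
  atom 18: C, bond orders sum to 2 (valence 4) → 2 H
  atom 19: C, bond orders sum to 3 (valence 4) → 1 H
  atom 20: C, bond orders sum to 1 (valence 4) → 3 H
  atom 21: C, bond orders sum to 2 (valence 4) → 2 H
  atom 22: C, bond orders sum to 2 (valence 4) → 2 H
  atom 23: C, bond orders sum to 1 (valence 4) → 3 H
Total hydrogens: 38.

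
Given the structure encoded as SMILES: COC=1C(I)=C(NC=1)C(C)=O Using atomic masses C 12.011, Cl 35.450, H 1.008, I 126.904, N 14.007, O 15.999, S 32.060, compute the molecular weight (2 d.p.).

First, the molecular formula is C7H8INO2 (counting implicit H from valence).
  C: 7 × 12.011 = 84.077
  H: 8 × 1.008 = 8.064
  I: 1 × 126.904 = 126.904
  N: 1 × 14.007 = 14.007
  O: 2 × 15.999 = 31.998
Sum: 7×12.011 + 8×1.008 + 1×126.904 + 1×14.007 + 2×15.999 = 265.050 → 265.05 g/mol.

265.05 g/mol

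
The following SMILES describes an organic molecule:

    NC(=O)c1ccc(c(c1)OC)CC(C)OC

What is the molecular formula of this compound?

C12H17NO3

Walk through each heavy atom and fill implicit hydrogens from standard valence (C 4, N 3, O 2, S 2, halogen 1); for lowercase aromatic atoms, an aromatic c carries 1 H when it has two neighbours and 0 H with three, and aromatic n carries 0 H:
  atom 1: N, bond orders sum to 1 (valence 3) → 2 H
  atom 2: C, bond orders sum to 4 (valence 4) → 0 H
  atom 3: O, bond orders sum to 2 (valence 2) → 0 H
  atom 4: aromatic c, 3 neighbours → 0 H
  atom 5: aromatic c, 2 neighbours → 1 H
  atom 6: aromatic c, 2 neighbours → 1 H
  atom 7: aromatic c, 3 neighbours → 0 H
  atom 8: aromatic c, 3 neighbours → 0 H
  atom 9: aromatic c, 2 neighbours → 1 H
  atom 10: O, bond orders sum to 2 (valence 2) → 0 H
  atom 11: C, bond orders sum to 1 (valence 4) → 3 H
  atom 12: C, bond orders sum to 2 (valence 4) → 2 H
  atom 13: C, bond orders sum to 3 (valence 4) → 1 H
  atom 14: C, bond orders sum to 1 (valence 4) → 3 H
  atom 15: O, bond orders sum to 2 (valence 2) → 0 H
  atom 16: C, bond orders sum to 1 (valence 4) → 3 H
Totals → C:12, H:17, N:1, O:3.
In Hill order: C12H17NO3.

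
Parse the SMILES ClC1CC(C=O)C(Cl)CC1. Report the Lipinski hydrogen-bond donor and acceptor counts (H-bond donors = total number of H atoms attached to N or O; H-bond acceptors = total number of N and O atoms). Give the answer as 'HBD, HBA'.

Donors: find every N or O and count the H atoms it carries.
  atom 6 (O): bond orders sum to 2 → 0 H
Lipinski HBD = 0.
Acceptors: N atoms = 0, O atoms = 1 → HBA = 1.

0, 1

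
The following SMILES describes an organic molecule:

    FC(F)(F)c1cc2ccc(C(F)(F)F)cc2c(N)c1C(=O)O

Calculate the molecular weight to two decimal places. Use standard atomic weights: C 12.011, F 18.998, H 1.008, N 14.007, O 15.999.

323.19 g/mol

First, the molecular formula is C13H7F6NO2 (counting implicit H from valence).
  C: 13 × 12.011 = 156.143
  F: 6 × 18.998 = 113.988
  H: 7 × 1.008 = 7.056
  N: 1 × 14.007 = 14.007
  O: 2 × 15.999 = 31.998
Sum: 13×12.011 + 6×18.998 + 7×1.008 + 1×14.007 + 2×15.999 = 323.192 → 323.19 g/mol.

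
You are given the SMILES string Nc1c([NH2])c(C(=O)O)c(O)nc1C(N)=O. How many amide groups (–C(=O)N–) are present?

1

The amide motif appears at heavy-atom position 13 in the SMILES.
Other groups present: 1 carboxylic acid, 1 hydroxyl, 2 primary amine.
Amide count: 1.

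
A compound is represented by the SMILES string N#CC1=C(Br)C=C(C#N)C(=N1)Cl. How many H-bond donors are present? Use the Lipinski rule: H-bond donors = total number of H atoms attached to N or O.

Donors: find every N or O and count the H atoms it carries.
  atom 1 (N): bond orders sum to 3 → 0 H
  atom 9 (N): bond orders sum to 3 → 0 H
  atom 11 (N): bond orders sum to 3 → 0 H
Lipinski HBD = 0.

0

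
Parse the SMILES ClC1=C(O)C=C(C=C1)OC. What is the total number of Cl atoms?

1

Scan the SMILES for Cl atoms (remember two-letter symbols like Cl and Br are single atoms).
Chlorine count: 1.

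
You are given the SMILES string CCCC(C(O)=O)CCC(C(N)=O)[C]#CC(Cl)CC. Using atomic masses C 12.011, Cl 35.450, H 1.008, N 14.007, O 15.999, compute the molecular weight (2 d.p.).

First, the molecular formula is C14H22ClNO3 (counting implicit H from valence).
  C: 14 × 12.011 = 168.154
  Cl: 1 × 35.450 = 35.450
  H: 22 × 1.008 = 22.176
  N: 1 × 14.007 = 14.007
  O: 3 × 15.999 = 47.997
Sum: 14×12.011 + 1×35.450 + 22×1.008 + 1×14.007 + 3×15.999 = 287.784 → 287.78 g/mol.

287.78 g/mol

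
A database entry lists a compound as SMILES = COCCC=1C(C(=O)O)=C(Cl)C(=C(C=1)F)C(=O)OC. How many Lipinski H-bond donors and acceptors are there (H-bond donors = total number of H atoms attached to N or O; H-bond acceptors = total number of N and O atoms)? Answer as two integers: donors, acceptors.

1, 5

Donors: find every N or O and count the H atoms it carries.
  atom 2 (O): bond orders sum to 2 → 0 H
  atom 8 (O): bond orders sum to 2 → 0 H
  atom 9 (O): bond orders sum to 1 → 1 H
  atom 17 (O): bond orders sum to 2 → 0 H
  atom 18 (O): bond orders sum to 2 → 0 H
Lipinski HBD = 1.
Acceptors: N atoms = 0, O atoms = 5 → HBA = 5.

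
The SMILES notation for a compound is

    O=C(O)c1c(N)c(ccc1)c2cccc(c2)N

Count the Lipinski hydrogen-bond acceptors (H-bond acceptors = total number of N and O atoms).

N atoms: 2; O atoms: 2.
Lipinski HBA = 2 + 2 = 4.

4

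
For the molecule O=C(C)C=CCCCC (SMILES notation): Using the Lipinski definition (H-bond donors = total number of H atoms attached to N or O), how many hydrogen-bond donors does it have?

0

Donors: find every N or O and count the H atoms it carries.
  atom 1 (O): bond orders sum to 2 → 0 H
Lipinski HBD = 0.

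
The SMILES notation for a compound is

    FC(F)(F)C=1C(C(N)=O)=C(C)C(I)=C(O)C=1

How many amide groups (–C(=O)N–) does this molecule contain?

The amide motif appears at heavy-atom position 7 in the SMILES.
Other groups present: 1 hydroxyl.
Amide count: 1.

1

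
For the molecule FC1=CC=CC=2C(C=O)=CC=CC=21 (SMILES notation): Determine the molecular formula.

Walk through each heavy atom and fill implicit hydrogens from standard valence (C 4, N 3, O 2, S 2, halogen 1):
  atom 1: F (halogen, monovalent) → 0 H
  atom 2: C, bond orders sum to 4 (valence 4) → 0 H
  atom 3: C, bond orders sum to 3 (valence 4) → 1 H
  atom 4: C, bond orders sum to 3 (valence 4) → 1 H
  atom 5: C, bond orders sum to 3 (valence 4) → 1 H
  atom 6: C, bond orders sum to 4 (valence 4) → 0 H
  atom 7: C, bond orders sum to 4 (valence 4) → 0 H
  atom 8: C, bond orders sum to 3 (valence 4) → 1 H
  atom 9: O, bond orders sum to 2 (valence 2) → 0 H
  atom 10: C, bond orders sum to 3 (valence 4) → 1 H
  atom 11: C, bond orders sum to 3 (valence 4) → 1 H
  atom 12: C, bond orders sum to 3 (valence 4) → 1 H
  atom 13: C, bond orders sum to 4 (valence 4) → 0 H
Totals → C:11, H:7, F:1, O:1.

C11H7FO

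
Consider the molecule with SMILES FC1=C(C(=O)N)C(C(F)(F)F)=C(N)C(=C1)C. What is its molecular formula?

C9H8F4N2O

Walk through each heavy atom and fill implicit hydrogens from standard valence (C 4, N 3, O 2, S 2, halogen 1):
  atom 1: F (halogen, monovalent) → 0 H
  atom 2: C, bond orders sum to 4 (valence 4) → 0 H
  atom 3: C, bond orders sum to 4 (valence 4) → 0 H
  atom 4: C, bond orders sum to 4 (valence 4) → 0 H
  atom 5: O, bond orders sum to 2 (valence 2) → 0 H
  atom 6: N, bond orders sum to 1 (valence 3) → 2 H
  atom 7: C, bond orders sum to 4 (valence 4) → 0 H
  atom 8: C, bond orders sum to 4 (valence 4) → 0 H
  atom 9: F (halogen, monovalent) → 0 H
  atom 10: F (halogen, monovalent) → 0 H
  atom 11: F (halogen, monovalent) → 0 H
  atom 12: C, bond orders sum to 4 (valence 4) → 0 H
  atom 13: N, bond orders sum to 1 (valence 3) → 2 H
  atom 14: C, bond orders sum to 4 (valence 4) → 0 H
  atom 15: C, bond orders sum to 3 (valence 4) → 1 H
  atom 16: C, bond orders sum to 1 (valence 4) → 3 H
Totals → C:9, H:8, F:4, N:2, O:1.
In Hill order: C9H8F4N2O.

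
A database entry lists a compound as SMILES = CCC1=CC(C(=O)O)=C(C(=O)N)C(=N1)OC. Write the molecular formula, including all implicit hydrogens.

Walk through each heavy atom and fill implicit hydrogens from standard valence (C 4, N 3, O 2, S 2, halogen 1):
  atom 1: C, bond orders sum to 1 (valence 4) → 3 H
  atom 2: C, bond orders sum to 2 (valence 4) → 2 H
  atom 3: C, bond orders sum to 4 (valence 4) → 0 H
  atom 4: C, bond orders sum to 3 (valence 4) → 1 H
  atom 5: C, bond orders sum to 4 (valence 4) → 0 H
  atom 6: C, bond orders sum to 4 (valence 4) → 0 H
  atom 7: O, bond orders sum to 2 (valence 2) → 0 H
  atom 8: O, bond orders sum to 1 (valence 2) → 1 H
  atom 9: C, bond orders sum to 4 (valence 4) → 0 H
  atom 10: C, bond orders sum to 4 (valence 4) → 0 H
  atom 11: O, bond orders sum to 2 (valence 2) → 0 H
  atom 12: N, bond orders sum to 1 (valence 3) → 2 H
  atom 13: C, bond orders sum to 4 (valence 4) → 0 H
  atom 14: N, bond orders sum to 3 (valence 3) → 0 H
  atom 15: O, bond orders sum to 2 (valence 2) → 0 H
  atom 16: C, bond orders sum to 1 (valence 4) → 3 H
Totals → C:10, H:12, N:2, O:4.
In Hill order: C10H12N2O4.

C10H12N2O4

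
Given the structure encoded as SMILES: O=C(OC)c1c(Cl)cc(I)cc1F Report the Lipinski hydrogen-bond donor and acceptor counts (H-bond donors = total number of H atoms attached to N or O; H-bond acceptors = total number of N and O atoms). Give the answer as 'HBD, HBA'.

0, 2

Donors: find every N or O and count the H atoms it carries.
  atom 1 (O): bond orders sum to 2 → 0 H
  atom 3 (O): bond orders sum to 2 → 0 H
Lipinski HBD = 0.
Acceptors: N atoms = 0, O atoms = 2 → HBA = 2.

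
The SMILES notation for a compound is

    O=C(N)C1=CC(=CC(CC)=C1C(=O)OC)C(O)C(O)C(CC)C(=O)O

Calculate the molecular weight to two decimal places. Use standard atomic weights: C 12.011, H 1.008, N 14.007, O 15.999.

First, the molecular formula is C17H23NO7 (counting implicit H from valence).
  C: 17 × 12.011 = 204.187
  H: 23 × 1.008 = 23.184
  N: 1 × 14.007 = 14.007
  O: 7 × 15.999 = 111.993
Sum: 17×12.011 + 23×1.008 + 1×14.007 + 7×15.999 = 353.371 → 353.37 g/mol.

353.37 g/mol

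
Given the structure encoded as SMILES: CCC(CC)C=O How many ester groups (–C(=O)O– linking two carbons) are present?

Scan the SMILES for the ester motif — none present.
Groups that are present: 1 aldehyde.

0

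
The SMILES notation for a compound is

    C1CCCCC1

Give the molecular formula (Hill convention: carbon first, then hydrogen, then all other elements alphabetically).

C6H12

Walk through each heavy atom and fill implicit hydrogens from standard valence (C 4, N 3, O 2, S 2, halogen 1):
  atom 1: C, bond orders sum to 2 (valence 4) → 2 H
  atom 2: C, bond orders sum to 2 (valence 4) → 2 H
  atom 3: C, bond orders sum to 2 (valence 4) → 2 H
  atom 4: C, bond orders sum to 2 (valence 4) → 2 H
  atom 5: C, bond orders sum to 2 (valence 4) → 2 H
  atom 6: C, bond orders sum to 2 (valence 4) → 2 H
Totals → C:6, H:12.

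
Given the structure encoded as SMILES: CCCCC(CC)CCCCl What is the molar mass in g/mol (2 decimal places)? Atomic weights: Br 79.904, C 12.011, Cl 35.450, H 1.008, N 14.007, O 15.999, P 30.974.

176.73 g/mol

First, the molecular formula is C10H21Cl (counting implicit H from valence).
  C: 10 × 12.011 = 120.110
  Cl: 1 × 35.450 = 35.450
  H: 21 × 1.008 = 21.168
Sum: 10×12.011 + 1×35.450 + 21×1.008 = 176.728 → 176.73 g/mol.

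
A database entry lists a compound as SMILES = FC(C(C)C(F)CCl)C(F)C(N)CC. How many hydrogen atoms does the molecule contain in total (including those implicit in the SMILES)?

17

Walk through each heavy atom and fill implicit hydrogens from standard valence (C 4, N 3, O 2, S 2, halogen 1):
  atom 1: F (halogen, monovalent) → 0 H
  atom 2: C, bond orders sum to 3 (valence 4) → 1 H
  atom 3: C, bond orders sum to 3 (valence 4) → 1 H
  atom 4: C, bond orders sum to 1 (valence 4) → 3 H
  atom 5: C, bond orders sum to 3 (valence 4) → 1 H
  atom 6: F (halogen, monovalent) → 0 H
  atom 7: C, bond orders sum to 2 (valence 4) → 2 H
  atom 8: Cl (halogen, monovalent) → 0 H
  atom 9: C, bond orders sum to 3 (valence 4) → 1 H
  atom 10: F (halogen, monovalent) → 0 H
  atom 11: C, bond orders sum to 3 (valence 4) → 1 H
  atom 12: N, bond orders sum to 1 (valence 3) → 2 H
  atom 13: C, bond orders sum to 2 (valence 4) → 2 H
  atom 14: C, bond orders sum to 1 (valence 4) → 3 H
Total hydrogens: 17.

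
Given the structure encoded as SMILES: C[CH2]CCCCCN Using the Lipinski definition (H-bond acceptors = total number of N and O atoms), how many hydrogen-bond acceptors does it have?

1

N atoms: 1; O atoms: 0.
Lipinski HBA = 1 + 0 = 1.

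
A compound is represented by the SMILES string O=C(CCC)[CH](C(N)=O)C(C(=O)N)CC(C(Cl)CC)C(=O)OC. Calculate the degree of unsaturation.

4

Degree of unsaturation = (number of rings) + (number of π bonds).
Ring closures in the SMILES: 0.
π bonds: 4 double bonds (each 1 DoU) → 4 DoU from unsaturation.
Total DoU = 0 + 4 = 4.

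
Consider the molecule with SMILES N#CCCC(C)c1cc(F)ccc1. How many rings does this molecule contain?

1

In SMILES, each pair of matching ring-closure digits denotes one ring-closing bond; the number of such bonds equals the number of independent rings.
Ring-closure bonds here: 1.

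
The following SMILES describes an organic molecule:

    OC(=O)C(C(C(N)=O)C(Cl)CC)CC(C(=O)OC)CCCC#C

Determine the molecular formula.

Walk through each heavy atom and fill implicit hydrogens from standard valence (C 4, N 3, O 2, S 2, halogen 1):
  atom 1: O, bond orders sum to 1 (valence 2) → 1 H
  atom 2: C, bond orders sum to 4 (valence 4) → 0 H
  atom 3: O, bond orders sum to 2 (valence 2) → 0 H
  atom 4: C, bond orders sum to 3 (valence 4) → 1 H
  atom 5: C, bond orders sum to 3 (valence 4) → 1 H
  atom 6: C, bond orders sum to 4 (valence 4) → 0 H
  atom 7: N, bond orders sum to 1 (valence 3) → 2 H
  atom 8: O, bond orders sum to 2 (valence 2) → 0 H
  atom 9: C, bond orders sum to 3 (valence 4) → 1 H
  atom 10: Cl (halogen, monovalent) → 0 H
  atom 11: C, bond orders sum to 2 (valence 4) → 2 H
  atom 12: C, bond orders sum to 1 (valence 4) → 3 H
  atom 13: C, bond orders sum to 2 (valence 4) → 2 H
  atom 14: C, bond orders sum to 3 (valence 4) → 1 H
  atom 15: C, bond orders sum to 4 (valence 4) → 0 H
  atom 16: O, bond orders sum to 2 (valence 2) → 0 H
  atom 17: O, bond orders sum to 2 (valence 2) → 0 H
  atom 18: C, bond orders sum to 1 (valence 4) → 3 H
  atom 19: C, bond orders sum to 2 (valence 4) → 2 H
  atom 20: C, bond orders sum to 2 (valence 4) → 2 H
  atom 21: C, bond orders sum to 2 (valence 4) → 2 H
  atom 22: C, bond orders sum to 4 (valence 4) → 0 H
  atom 23: C, bond orders sum to 3 (valence 4) → 1 H
Totals → C:16, H:24, Cl:1, N:1, O:5.

C16H24ClNO5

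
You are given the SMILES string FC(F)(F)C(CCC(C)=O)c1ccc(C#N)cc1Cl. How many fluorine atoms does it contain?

3

Scan the SMILES for F atoms (remember two-letter symbols like Cl and Br are single atoms).
Fluorine count: 3.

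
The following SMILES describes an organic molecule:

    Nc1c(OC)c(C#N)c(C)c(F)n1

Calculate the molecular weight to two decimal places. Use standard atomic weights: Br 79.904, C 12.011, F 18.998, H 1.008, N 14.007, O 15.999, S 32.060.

181.17 g/mol

First, the molecular formula is C8H8FN3O (counting implicit H from valence).
  C: 8 × 12.011 = 96.088
  F: 1 × 18.998 = 18.998
  H: 8 × 1.008 = 8.064
  N: 3 × 14.007 = 42.021
  O: 1 × 15.999 = 15.999
Sum: 8×12.011 + 1×18.998 + 8×1.008 + 3×14.007 + 1×15.999 = 181.170 → 181.17 g/mol.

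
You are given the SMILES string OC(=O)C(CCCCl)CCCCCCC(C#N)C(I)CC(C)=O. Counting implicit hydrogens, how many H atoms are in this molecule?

Walk through each heavy atom and fill implicit hydrogens from standard valence (C 4, N 3, O 2, S 2, halogen 1):
  atom 1: O, bond orders sum to 1 (valence 2) → 1 H
  atom 2: C, bond orders sum to 4 (valence 4) → 0 H
  atom 3: O, bond orders sum to 2 (valence 2) → 0 H
  atom 4: C, bond orders sum to 3 (valence 4) → 1 H
  atom 5: C, bond orders sum to 2 (valence 4) → 2 H
  atom 6: C, bond orders sum to 2 (valence 4) → 2 H
  atom 7: C, bond orders sum to 2 (valence 4) → 2 H
  atom 8: Cl (halogen, monovalent) → 0 H
  atom 9: C, bond orders sum to 2 (valence 4) → 2 H
  atom 10: C, bond orders sum to 2 (valence 4) → 2 H
  atom 11: C, bond orders sum to 2 (valence 4) → 2 H
  atom 12: C, bond orders sum to 2 (valence 4) → 2 H
  atom 13: C, bond orders sum to 2 (valence 4) → 2 H
  atom 14: C, bond orders sum to 2 (valence 4) → 2 H
  atom 15: C, bond orders sum to 3 (valence 4) → 1 H
  atom 16: C, bond orders sum to 4 (valence 4) → 0 H
  atom 17: N, bond orders sum to 3 (valence 3) → 0 H
  atom 18: C, bond orders sum to 3 (valence 4) → 1 H
  atom 19: I (halogen, monovalent) → 0 H
  atom 20: C, bond orders sum to 2 (valence 4) → 2 H
  atom 21: C, bond orders sum to 4 (valence 4) → 0 H
  atom 22: C, bond orders sum to 1 (valence 4) → 3 H
  atom 23: O, bond orders sum to 2 (valence 2) → 0 H
Total hydrogens: 27.

27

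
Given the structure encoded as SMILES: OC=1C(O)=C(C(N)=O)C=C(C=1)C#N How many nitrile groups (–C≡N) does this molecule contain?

The nitrile motif appears at heavy-atom position 12 in the SMILES.
Other groups present: 1 amide, 2 hydroxyl.
Nitrile count: 1.

1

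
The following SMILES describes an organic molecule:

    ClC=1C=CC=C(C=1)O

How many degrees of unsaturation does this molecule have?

4

Molecular formula: C6H5ClO.
DoU = (2C + 2 + N − H − X) / 2, where X is the halogen count and O/S are ignored.
    = (2·6 + 2 + 0 − 5 − 1) / 2 = 8 / 2 = 4.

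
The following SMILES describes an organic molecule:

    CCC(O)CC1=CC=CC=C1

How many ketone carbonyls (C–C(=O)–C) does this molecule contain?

Scan the SMILES for the ketone motif — none present.
Groups that are present: 1 hydroxyl.

0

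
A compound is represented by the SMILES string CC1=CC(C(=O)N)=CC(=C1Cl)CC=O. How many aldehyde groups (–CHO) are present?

1

The aldehyde motif appears at heavy-atom position 13 in the SMILES.
Other groups present: 1 amide.
Aldehyde count: 1.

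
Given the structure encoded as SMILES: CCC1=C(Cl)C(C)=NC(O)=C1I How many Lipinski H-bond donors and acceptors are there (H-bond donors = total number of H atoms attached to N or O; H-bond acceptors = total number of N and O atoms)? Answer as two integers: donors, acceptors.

Donors: find every N or O and count the H atoms it carries.
  atom 8 (N): bond orders sum to 3 → 0 H
  atom 10 (O): bond orders sum to 1 → 1 H
Lipinski HBD = 1.
Acceptors: N atoms = 1, O atoms = 1 → HBA = 2.

1, 2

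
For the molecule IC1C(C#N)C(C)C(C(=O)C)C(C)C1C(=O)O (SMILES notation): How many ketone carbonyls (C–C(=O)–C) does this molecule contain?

The ketone motif appears at heavy-atom position 9 in the SMILES.
Other groups present: 1 carboxylic acid, 1 nitrile.
Ketone count: 1.

1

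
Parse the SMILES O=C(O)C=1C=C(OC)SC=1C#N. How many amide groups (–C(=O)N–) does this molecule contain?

Scan the SMILES for the amide motif — none present.
Groups that are present: 1 carboxylic acid, 1 ether, 1 nitrile.

0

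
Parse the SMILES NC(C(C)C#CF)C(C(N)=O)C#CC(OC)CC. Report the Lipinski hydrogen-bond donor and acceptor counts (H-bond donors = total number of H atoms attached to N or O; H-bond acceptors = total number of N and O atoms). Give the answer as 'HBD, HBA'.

Donors: find every N or O and count the H atoms it carries.
  atom 1 (N): bond orders sum to 1 → 2 H
  atom 10 (N): bond orders sum to 1 → 2 H
  atom 11 (O): bond orders sum to 2 → 0 H
  atom 15 (O): bond orders sum to 2 → 0 H
Lipinski HBD = 4.
Acceptors: N atoms = 2, O atoms = 2 → HBA = 4.

4, 4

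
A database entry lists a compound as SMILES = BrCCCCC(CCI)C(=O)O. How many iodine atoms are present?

1

Scan the SMILES for I atoms (remember two-letter symbols like Cl and Br are single atoms).
Iodine count: 1.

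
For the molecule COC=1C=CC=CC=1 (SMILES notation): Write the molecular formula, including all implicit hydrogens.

Walk through each heavy atom and fill implicit hydrogens from standard valence (C 4, N 3, O 2, S 2, halogen 1):
  atom 1: C, bond orders sum to 1 (valence 4) → 3 H
  atom 2: O, bond orders sum to 2 (valence 2) → 0 H
  atom 3: C, bond orders sum to 4 (valence 4) → 0 H
  atom 4: C, bond orders sum to 3 (valence 4) → 1 H
  atom 5: C, bond orders sum to 3 (valence 4) → 1 H
  atom 6: C, bond orders sum to 3 (valence 4) → 1 H
  atom 7: C, bond orders sum to 3 (valence 4) → 1 H
  atom 8: C, bond orders sum to 3 (valence 4) → 1 H
Totals → C:7, H:8, O:1.
In Hill order: C7H8O.

C7H8O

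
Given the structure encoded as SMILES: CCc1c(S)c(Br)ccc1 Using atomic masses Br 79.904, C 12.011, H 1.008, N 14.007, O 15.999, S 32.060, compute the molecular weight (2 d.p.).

First, the molecular formula is C8H9BrS (counting implicit H from valence).
  Br: 1 × 79.904 = 79.904
  C: 8 × 12.011 = 96.088
  H: 9 × 1.008 = 9.072
  S: 1 × 32.060 = 32.060
Sum: 1×79.904 + 8×12.011 + 9×1.008 + 1×32.060 = 217.124 → 217.12 g/mol.

217.12 g/mol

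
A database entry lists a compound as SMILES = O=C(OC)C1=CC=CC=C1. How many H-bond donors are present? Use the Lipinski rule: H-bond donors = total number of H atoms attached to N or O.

Donors: find every N or O and count the H atoms it carries.
  atom 1 (O): bond orders sum to 2 → 0 H
  atom 3 (O): bond orders sum to 2 → 0 H
Lipinski HBD = 0.

0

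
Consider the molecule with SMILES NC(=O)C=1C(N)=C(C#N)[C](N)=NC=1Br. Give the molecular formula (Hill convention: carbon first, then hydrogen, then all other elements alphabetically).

C7H6BrN5O

Walk through each heavy atom and fill implicit hydrogens from standard valence (C 4, N 3, O 2, S 2, halogen 1):
  atom 1: N, bond orders sum to 1 (valence 3) → 2 H
  atom 2: C, bond orders sum to 4 (valence 4) → 0 H
  atom 3: O, bond orders sum to 2 (valence 2) → 0 H
  atom 4: C, bond orders sum to 4 (valence 4) → 0 H
  atom 5: C, bond orders sum to 4 (valence 4) → 0 H
  atom 6: N, bond orders sum to 1 (valence 3) → 2 H
  atom 7: C, bond orders sum to 4 (valence 4) → 0 H
  atom 8: C, bond orders sum to 4 (valence 4) → 0 H
  atom 9: N, bond orders sum to 3 (valence 3) → 0 H
  atom 10: C with explicit H count 0
  atom 11: N, bond orders sum to 1 (valence 3) → 2 H
  atom 12: N, bond orders sum to 3 (valence 3) → 0 H
  atom 13: C, bond orders sum to 4 (valence 4) → 0 H
  atom 14: Br (halogen, monovalent) → 0 H
Totals → C:7, H:6, Br:1, N:5, O:1.
In Hill order: C7H6BrN5O.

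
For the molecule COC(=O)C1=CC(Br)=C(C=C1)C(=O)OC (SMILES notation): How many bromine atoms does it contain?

Scan the SMILES for Br atoms (remember two-letter symbols like Cl and Br are single atoms).
Bromine count: 1.

1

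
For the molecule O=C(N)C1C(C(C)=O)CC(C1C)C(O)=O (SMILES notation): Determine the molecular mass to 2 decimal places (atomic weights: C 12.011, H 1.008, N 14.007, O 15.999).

First, the molecular formula is C10H15NO4 (counting implicit H from valence).
  C: 10 × 12.011 = 120.110
  H: 15 × 1.008 = 15.120
  N: 1 × 14.007 = 14.007
  O: 4 × 15.999 = 63.996
Sum: 10×12.011 + 15×1.008 + 1×14.007 + 4×15.999 = 213.233 → 213.23 g/mol.

213.23 g/mol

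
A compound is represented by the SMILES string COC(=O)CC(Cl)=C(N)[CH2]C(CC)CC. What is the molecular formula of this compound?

Walk through each heavy atom and fill implicit hydrogens from standard valence (C 4, N 3, O 2, S 2, halogen 1):
  atom 1: C, bond orders sum to 1 (valence 4) → 3 H
  atom 2: O, bond orders sum to 2 (valence 2) → 0 H
  atom 3: C, bond orders sum to 4 (valence 4) → 0 H
  atom 4: O, bond orders sum to 2 (valence 2) → 0 H
  atom 5: C, bond orders sum to 2 (valence 4) → 2 H
  atom 6: C, bond orders sum to 4 (valence 4) → 0 H
  atom 7: Cl (halogen, monovalent) → 0 H
  atom 8: C, bond orders sum to 4 (valence 4) → 0 H
  atom 9: N, bond orders sum to 1 (valence 3) → 2 H
  atom 10: C with explicit H count 2
  atom 11: C, bond orders sum to 3 (valence 4) → 1 H
  atom 12: C, bond orders sum to 2 (valence 4) → 2 H
  atom 13: C, bond orders sum to 1 (valence 4) → 3 H
  atom 14: C, bond orders sum to 2 (valence 4) → 2 H
  atom 15: C, bond orders sum to 1 (valence 4) → 3 H
Totals → C:11, H:20, Cl:1, N:1, O:2.
In Hill order: C11H20ClNO2.

C11H20ClNO2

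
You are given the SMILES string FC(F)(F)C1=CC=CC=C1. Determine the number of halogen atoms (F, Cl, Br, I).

3

Halogen atoms appear at heavy-atom positions 1, 3, 4 (3×F).
Halogen count: 3.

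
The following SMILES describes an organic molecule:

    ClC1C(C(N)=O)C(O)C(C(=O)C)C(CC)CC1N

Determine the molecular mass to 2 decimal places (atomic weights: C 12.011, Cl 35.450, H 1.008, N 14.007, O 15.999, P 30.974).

276.76 g/mol

First, the molecular formula is C12H21ClN2O3 (counting implicit H from valence).
  C: 12 × 12.011 = 144.132
  Cl: 1 × 35.450 = 35.450
  H: 21 × 1.008 = 21.168
  N: 2 × 14.007 = 28.014
  O: 3 × 15.999 = 47.997
Sum: 12×12.011 + 1×35.450 + 21×1.008 + 2×14.007 + 3×15.999 = 276.761 → 276.76 g/mol.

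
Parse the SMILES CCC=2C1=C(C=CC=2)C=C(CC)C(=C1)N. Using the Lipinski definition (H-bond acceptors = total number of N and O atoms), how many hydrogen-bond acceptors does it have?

1

N atoms: 1; O atoms: 0.
Lipinski HBA = 1 + 0 = 1.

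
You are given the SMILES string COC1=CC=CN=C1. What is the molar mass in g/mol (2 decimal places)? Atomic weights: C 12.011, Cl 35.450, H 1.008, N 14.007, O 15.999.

109.13 g/mol

First, the molecular formula is C6H7NO (counting implicit H from valence).
  C: 6 × 12.011 = 72.066
  H: 7 × 1.008 = 7.056
  N: 1 × 14.007 = 14.007
  O: 1 × 15.999 = 15.999
Sum: 6×12.011 + 7×1.008 + 1×14.007 + 1×15.999 = 109.128 → 109.13 g/mol.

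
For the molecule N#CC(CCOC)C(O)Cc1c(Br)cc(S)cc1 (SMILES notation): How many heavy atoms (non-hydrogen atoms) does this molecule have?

18

Every atom symbol written in the SMILES (organic subset) is one heavy atom; implicit H are not written.
Heavy atoms by element → Br:1, C:13, N:1, O:2, S:1.
Total: 18.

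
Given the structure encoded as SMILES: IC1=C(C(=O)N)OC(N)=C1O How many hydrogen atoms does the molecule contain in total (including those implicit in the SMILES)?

Walk through each heavy atom and fill implicit hydrogens from standard valence (C 4, N 3, O 2, S 2, halogen 1):
  atom 1: I (halogen, monovalent) → 0 H
  atom 2: C, bond orders sum to 4 (valence 4) → 0 H
  atom 3: C, bond orders sum to 4 (valence 4) → 0 H
  atom 4: C, bond orders sum to 4 (valence 4) → 0 H
  atom 5: O, bond orders sum to 2 (valence 2) → 0 H
  atom 6: N, bond orders sum to 1 (valence 3) → 2 H
  atom 7: O, bond orders sum to 2 (valence 2) → 0 H
  atom 8: C, bond orders sum to 4 (valence 4) → 0 H
  atom 9: N, bond orders sum to 1 (valence 3) → 2 H
  atom 10: C, bond orders sum to 4 (valence 4) → 0 H
  atom 11: O, bond orders sum to 1 (valence 2) → 1 H
Total hydrogens: 5.

5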